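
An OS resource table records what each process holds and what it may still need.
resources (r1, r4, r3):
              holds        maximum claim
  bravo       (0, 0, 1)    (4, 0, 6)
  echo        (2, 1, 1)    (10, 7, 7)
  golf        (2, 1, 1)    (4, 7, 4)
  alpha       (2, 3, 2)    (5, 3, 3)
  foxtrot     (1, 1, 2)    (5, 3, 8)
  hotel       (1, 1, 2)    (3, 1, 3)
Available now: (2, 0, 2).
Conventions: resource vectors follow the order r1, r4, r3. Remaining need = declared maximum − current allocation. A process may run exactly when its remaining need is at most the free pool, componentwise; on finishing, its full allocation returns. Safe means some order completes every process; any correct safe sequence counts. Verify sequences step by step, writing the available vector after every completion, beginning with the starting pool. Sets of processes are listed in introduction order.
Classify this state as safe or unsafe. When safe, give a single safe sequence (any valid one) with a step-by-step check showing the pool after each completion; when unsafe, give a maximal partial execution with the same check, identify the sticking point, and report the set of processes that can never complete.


UNSAFE — no complete ordering exists.
Key observation: no order helps: past hotel, alpha, foxtrot, bravo, the free pool tops out at (6, 5, 9), below what each blocked process needs in r4.
Going as far as possible: hotel, alpha, foxtrot, bravo; after that, nothing fits. Walking it through:
  pool = (2, 0, 2)
  run hotel (needs (2, 0, 1), free (2, 0, 2)); after release of (1, 1, 2) the pool is (3, 1, 4)
  run alpha (needs (3, 0, 1), free (3, 1, 4)); after release of (2, 3, 2) the pool is (5, 4, 6)
  run foxtrot (needs (4, 2, 6), free (5, 4, 6)); after release of (1, 1, 2) the pool is (6, 5, 8)
  run bravo (needs (4, 0, 5), free (6, 5, 8)); after release of (0, 0, 1) the pool is (6, 5, 9)
  echo cannot run: need (8, 6, 6) vs free (6, 5, 9) (insufficient r1 and r4)
  golf cannot run: need (2, 6, 3) vs free (6, 5, 9) (insufficient r4)
Processes that can never finish: echo and golf.


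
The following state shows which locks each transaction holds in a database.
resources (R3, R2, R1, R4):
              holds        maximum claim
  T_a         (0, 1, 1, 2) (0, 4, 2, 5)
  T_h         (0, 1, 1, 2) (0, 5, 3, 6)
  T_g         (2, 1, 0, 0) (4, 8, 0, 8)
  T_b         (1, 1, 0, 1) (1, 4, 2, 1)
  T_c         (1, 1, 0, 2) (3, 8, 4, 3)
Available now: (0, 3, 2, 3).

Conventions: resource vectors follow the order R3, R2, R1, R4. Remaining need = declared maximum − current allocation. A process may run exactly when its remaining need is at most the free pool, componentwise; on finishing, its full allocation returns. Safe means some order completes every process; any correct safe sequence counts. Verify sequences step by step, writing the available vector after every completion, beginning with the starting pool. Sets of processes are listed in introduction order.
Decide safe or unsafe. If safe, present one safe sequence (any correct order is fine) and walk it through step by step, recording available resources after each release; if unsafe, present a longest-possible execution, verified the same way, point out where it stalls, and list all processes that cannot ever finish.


The state is UNSAFE.
Key observation: the wall is R3: completing T_b, T_h, T_a brings the pool only to (1, 6, 4, 8), and all the rest need more.
The run T_b, T_h, T_a cannot be extended any further. Verifying each step:
  pool = (0, 3, 2, 3)
  run T_b (needs (0, 3, 2, 0), free (0, 3, 2, 3)); after release of (1, 1, 0, 1) the pool is (1, 4, 2, 4)
  run T_h (needs (0, 4, 2, 4), free (1, 4, 2, 4)); after release of (0, 1, 1, 2) the pool is (1, 5, 3, 6)
  run T_a (needs (0, 3, 1, 3), free (1, 5, 3, 6)); after release of (0, 1, 1, 2) the pool is (1, 6, 4, 8)
  T_g cannot run: need (2, 7, 0, 8) vs free (1, 6, 4, 8) (insufficient R3 and R2)
  T_c cannot run: need (2, 7, 4, 1) vs free (1, 6, 4, 8) (insufficient R3 and R2)
Never able to finish: T_g and T_c.


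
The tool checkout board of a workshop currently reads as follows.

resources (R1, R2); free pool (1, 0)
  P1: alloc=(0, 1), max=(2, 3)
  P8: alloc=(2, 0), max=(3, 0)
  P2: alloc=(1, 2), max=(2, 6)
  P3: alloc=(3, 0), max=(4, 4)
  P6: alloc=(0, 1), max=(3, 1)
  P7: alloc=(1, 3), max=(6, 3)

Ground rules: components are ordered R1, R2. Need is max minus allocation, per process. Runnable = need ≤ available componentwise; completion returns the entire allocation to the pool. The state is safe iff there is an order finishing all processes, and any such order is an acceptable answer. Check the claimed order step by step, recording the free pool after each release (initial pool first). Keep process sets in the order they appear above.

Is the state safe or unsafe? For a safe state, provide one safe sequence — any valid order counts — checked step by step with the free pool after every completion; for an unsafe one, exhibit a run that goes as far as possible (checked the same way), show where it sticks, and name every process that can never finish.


UNSAFE — no complete ordering exists.
Key observation: after P8, P6 the pool peaks at (3, 1), and each blocked process is short somewhere: P1 on R2; P2 on R2; P3 on R2; P7 on R1.
A maximal execution: P8, P6 — then nothing else fits. Walking it through:
  pool = (1, 0)
  P8: need (1, 0) fits (1, 0); releases (2, 0), pool now (3, 0)
  P6: need (3, 0) fits (3, 0); releases (0, 1), pool now (3, 1)
  P1 still needs (2, 2) but only (3, 1) is free — short on R2
  P2 still needs (1, 4) but only (3, 1) is free — short on R2
  P3 still needs (1, 4) but only (3, 1) is free — short on R2
  P7 still needs (5, 0) but only (3, 1) is free — short on R1
Never able to finish: P1, P2, P3 and P7.


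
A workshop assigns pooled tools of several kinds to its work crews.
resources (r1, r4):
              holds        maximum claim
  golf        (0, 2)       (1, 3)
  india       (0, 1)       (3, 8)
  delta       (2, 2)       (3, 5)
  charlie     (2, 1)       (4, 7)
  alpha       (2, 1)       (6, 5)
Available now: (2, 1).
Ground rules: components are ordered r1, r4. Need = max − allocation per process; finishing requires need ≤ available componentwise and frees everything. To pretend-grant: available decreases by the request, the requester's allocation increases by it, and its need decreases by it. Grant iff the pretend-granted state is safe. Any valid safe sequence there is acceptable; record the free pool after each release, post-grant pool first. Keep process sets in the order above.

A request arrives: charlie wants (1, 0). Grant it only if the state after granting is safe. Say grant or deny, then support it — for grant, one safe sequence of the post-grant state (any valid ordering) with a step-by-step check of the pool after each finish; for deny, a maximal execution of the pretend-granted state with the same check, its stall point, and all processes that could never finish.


DENY. Granting would leave the state unsafe.
Key observation: after golf, delta the pool peaks at (3, 5), and each blocked process is short somewhere: india on r4; charlie on r4; alpha on r1.
After a pretend grant, a maximal execution: golf, delta — then nothing else fits. Verifying each step:
  pool = (1, 1)
  run golf (needs (1, 1), free (1, 1)); after release of (0, 2) the pool is (1, 3)
  run delta (needs (1, 3), free (1, 3)); after release of (2, 2) the pool is (3, 5)
  india still needs (3, 7) but only (3, 5) is free — short on r4
  charlie still needs (1, 6) but only (3, 5) is free — short on r4
  alpha still needs (4, 4) but only (3, 5) is free — short on r1
Had the request been granted, india, charlie and alpha could never finish.


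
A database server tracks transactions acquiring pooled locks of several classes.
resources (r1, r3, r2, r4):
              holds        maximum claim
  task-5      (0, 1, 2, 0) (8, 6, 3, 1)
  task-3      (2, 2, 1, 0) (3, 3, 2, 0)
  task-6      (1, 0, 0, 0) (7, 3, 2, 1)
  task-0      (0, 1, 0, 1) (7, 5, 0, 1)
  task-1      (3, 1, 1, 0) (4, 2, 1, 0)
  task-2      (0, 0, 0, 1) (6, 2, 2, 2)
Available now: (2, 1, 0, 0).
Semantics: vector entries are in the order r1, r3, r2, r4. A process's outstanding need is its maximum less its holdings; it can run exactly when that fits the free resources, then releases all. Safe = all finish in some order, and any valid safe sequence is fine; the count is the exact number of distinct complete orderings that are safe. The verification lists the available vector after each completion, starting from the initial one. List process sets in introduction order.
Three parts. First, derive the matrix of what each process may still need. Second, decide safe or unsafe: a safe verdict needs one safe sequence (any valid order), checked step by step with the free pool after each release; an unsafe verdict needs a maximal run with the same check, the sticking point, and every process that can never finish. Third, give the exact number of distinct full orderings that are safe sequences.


(1) Need matrix, components ordered r1, r3, r2, r4:
  task-5: (8, 5, 1, 1)
  task-3: (1, 1, 1, 0)
  task-6: (6, 3, 2, 1)
  task-0: (7, 4, 0, 0)
  task-1: (1, 1, 0, 0)
  task-2: (6, 2, 2, 1)
(2) SAFE. One safe sequence: task-1, task-3, task-0, task-6, task-5, task-2.
Key observation: task-1 is the earliest step where a requested resource binds exactly: need (1, 1, 0, 0), pool (2, 1, 0, 0) at its turn.
Check, step by step:
  pool = (2, 1, 0, 0)
  task-1: need (1, 1, 0, 0) fits (2, 1, 0, 0); releases (3, 1, 1, 0), pool now (5, 2, 1, 0)
  task-3: need (1, 1, 1, 0) fits (5, 2, 1, 0); releases (2, 2, 1, 0), pool now (7, 4, 2, 0)
  task-0: need (7, 4, 0, 0) fits (7, 4, 2, 0); releases (0, 1, 0, 1), pool now (7, 5, 2, 1)
  task-6: need (6, 3, 2, 1) fits (7, 5, 2, 1); releases (1, 0, 0, 0), pool now (8, 5, 2, 1)
  task-5: need (8, 5, 1, 1) fits (8, 5, 2, 1); releases (0, 1, 2, 0), pool now (8, 6, 4, 1)
  task-2: need (6, 2, 2, 1) fits (8, 6, 4, 1); releases (0, 0, 0, 1), pool now (8, 6, 4, 2)
(3) Precisely 3 of the possible complete orderings are safe sequences.


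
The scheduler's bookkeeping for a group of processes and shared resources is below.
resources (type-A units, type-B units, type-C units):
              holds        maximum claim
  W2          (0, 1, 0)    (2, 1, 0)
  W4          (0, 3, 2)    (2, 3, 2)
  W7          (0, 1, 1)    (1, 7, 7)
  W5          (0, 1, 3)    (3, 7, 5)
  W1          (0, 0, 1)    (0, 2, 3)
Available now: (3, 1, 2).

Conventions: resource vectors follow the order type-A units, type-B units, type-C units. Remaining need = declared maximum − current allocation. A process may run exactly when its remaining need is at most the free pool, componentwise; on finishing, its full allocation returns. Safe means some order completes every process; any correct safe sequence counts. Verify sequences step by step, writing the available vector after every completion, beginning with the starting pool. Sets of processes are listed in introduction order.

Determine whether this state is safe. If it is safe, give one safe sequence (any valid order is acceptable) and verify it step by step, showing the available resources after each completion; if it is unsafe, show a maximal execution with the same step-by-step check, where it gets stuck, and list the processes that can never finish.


UNSAFE.
Key observation: no order helps: past W2, W4, W1, the free pool tops out at (3, 5, 5), below what each blocked process needs in type-B units.
A maximal execution: W2, W4, W1 — then nothing else fits. Verifying each step:
  pool = (3, 1, 2)
  run W2 (needs (2, 0, 0), free (3, 1, 2)); after release of (0, 1, 0) the pool is (3, 2, 2)
  run W4 (needs (2, 0, 0), free (3, 2, 2)); after release of (0, 3, 2) the pool is (3, 5, 4)
  run W1 (needs (0, 2, 2), free (3, 5, 4)); after release of (0, 0, 1) the pool is (3, 5, 5)
  W7 cannot run: need (1, 6, 6) vs free (3, 5, 5) (insufficient type-B units and type-C units)
  W5 cannot run: need (3, 6, 2) vs free (3, 5, 5) (insufficient type-B units)
Permanently blocked: W7 and W5.


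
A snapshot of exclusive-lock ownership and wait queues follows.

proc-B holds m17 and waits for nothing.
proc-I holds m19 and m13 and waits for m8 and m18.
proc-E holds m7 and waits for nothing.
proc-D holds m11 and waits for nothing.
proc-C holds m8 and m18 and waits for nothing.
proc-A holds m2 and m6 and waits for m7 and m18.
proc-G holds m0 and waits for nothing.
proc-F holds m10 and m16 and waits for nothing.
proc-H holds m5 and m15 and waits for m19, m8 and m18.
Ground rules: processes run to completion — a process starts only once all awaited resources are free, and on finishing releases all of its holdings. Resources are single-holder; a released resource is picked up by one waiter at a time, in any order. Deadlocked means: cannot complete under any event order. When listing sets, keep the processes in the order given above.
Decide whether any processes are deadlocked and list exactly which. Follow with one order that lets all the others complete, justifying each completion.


The deadlocked set is empty.
Key observation: the wait relation is loop-free; peeling off processes with no waits unwinds the whole state.
The rest can finish in the order proc-C, proc-F, proc-D, proc-G, proc-I, proc-E, proc-A, proc-B, proc-H.
Step-by-step check:
  proc-C waits on nothing -> runs at once and releases m8 and m18
  proc-F waits on nothing -> runs at once and releases m10 and m16
  proc-D waits on nothing -> runs at once and releases m11
  proc-G waits on nothing -> runs at once and releases m0
  proc-I waits on m8 and m18 — all released -> runs and releases m19 and m13
  proc-E waits on nothing -> runs at once and releases m7
  proc-A waits on m7 and m18 — all released -> runs and releases m2 and m6
  proc-B waits on nothing -> runs at once and releases m17
  proc-H waits on m19, m8 and m18 — all released -> runs and releases m5 and m15


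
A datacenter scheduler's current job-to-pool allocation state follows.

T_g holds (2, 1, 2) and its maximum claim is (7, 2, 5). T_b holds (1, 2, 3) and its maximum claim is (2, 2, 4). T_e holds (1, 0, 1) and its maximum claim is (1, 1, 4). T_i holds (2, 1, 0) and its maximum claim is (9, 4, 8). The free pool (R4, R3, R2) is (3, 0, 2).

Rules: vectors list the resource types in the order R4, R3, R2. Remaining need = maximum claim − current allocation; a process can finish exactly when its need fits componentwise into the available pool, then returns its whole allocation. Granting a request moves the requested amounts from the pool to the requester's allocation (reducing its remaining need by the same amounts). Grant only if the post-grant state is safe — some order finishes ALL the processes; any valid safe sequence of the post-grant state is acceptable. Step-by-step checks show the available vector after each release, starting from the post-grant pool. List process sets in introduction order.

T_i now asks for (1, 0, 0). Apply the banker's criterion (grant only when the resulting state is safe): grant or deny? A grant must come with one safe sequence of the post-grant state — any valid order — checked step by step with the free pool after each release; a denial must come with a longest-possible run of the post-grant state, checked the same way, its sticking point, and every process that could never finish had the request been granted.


DENY. Granting would leave the state unsafe.
Key observation: T_b, T_e can finish, but then (4, 2, 6) is all there is, and the blocked group's R4 demands exceed it.
After a pretend grant, a maximal execution: T_b, T_e — then nothing else fits. Walking it through:
  pool = (2, 0, 2)
  T_b: need (1, 0, 1) fits (2, 0, 2); releases (1, 2, 3), pool now (3, 2, 5)
  T_e: need (0, 1, 3) fits (3, 2, 5); releases (1, 0, 1), pool now (4, 2, 6)
  blocked: T_g wants (5, 1, 3), pool (4, 2, 6) — not enough R4
  blocked: T_i wants (6, 3, 8), pool (4, 2, 6) — not enough R4, R3 and R2
Post-grant, the permanently blocked set is T_g and T_i.


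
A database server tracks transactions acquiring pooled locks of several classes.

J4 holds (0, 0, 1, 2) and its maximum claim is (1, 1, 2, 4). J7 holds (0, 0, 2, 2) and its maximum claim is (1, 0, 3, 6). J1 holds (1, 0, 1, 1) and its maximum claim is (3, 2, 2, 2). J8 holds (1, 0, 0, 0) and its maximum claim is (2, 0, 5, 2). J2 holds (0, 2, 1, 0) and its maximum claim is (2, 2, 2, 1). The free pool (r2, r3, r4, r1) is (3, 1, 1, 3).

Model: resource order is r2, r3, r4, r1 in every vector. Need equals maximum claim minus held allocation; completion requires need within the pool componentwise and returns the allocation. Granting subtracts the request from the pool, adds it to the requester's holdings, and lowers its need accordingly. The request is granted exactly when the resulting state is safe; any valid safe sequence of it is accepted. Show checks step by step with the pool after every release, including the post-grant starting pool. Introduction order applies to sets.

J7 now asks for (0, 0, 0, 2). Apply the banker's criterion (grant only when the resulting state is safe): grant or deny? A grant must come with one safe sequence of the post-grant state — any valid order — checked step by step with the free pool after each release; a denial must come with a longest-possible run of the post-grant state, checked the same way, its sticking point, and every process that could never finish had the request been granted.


GRANT — the state after the grant stays safe, e.g. via J2, J1, J7, J8, J4.
Key observation: with (3, 1, 1, 1) left after the transfer, J2 can run at once — the state stays safe.
Check on the post-grant state, step by step:
  pool = (3, 1, 1, 1)
  J2: need (2, 0, 1, 1) fits (3, 1, 1, 1); releases (0, 2, 1, 0), pool now (3, 3, 2, 1)
  J1: need (2, 2, 1, 1) fits (3, 3, 2, 1); releases (1, 0, 1, 1), pool now (4, 3, 3, 2)
  J7: need (1, 0, 1, 2) fits (4, 3, 3, 2); releases (0, 0, 2, 4), pool now (4, 3, 5, 6)
  J8: need (1, 0, 5, 2) fits (4, 3, 5, 6); releases (1, 0, 0, 0), pool now (5, 3, 5, 6)
  J4: need (1, 1, 1, 2) fits (5, 3, 5, 6); releases (0, 0, 1, 2), pool now (5, 3, 6, 8)


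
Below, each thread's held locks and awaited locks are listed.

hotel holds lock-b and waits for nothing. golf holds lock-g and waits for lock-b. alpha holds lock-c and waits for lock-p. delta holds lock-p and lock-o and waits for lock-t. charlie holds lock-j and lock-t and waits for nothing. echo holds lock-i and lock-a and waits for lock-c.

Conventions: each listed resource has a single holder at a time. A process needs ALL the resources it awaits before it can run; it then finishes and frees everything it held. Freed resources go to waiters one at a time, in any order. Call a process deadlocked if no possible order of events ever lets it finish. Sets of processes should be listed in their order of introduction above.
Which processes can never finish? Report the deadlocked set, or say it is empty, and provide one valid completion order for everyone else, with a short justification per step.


The deadlocked set is empty.
Key observation: all waits point, directly or indirectly, at processes that can finish, so nothing is permanently blocked.
One completion order for the rest: charlie, hotel, delta, golf, alpha, echo.
Check, step by step:
  charlie: no waits; runs immediately, freeing lock-j and lock-t
  hotel: no waits; runs immediately, freeing lock-b
  delta: everything it awaited (lock-t) is free; runs, freeing lock-p and lock-o
  golf: everything it awaited (lock-b) is free; runs, freeing lock-g
  alpha: everything it awaited (lock-p) is free; runs, freeing lock-c
  echo: everything it awaited (lock-c) is free; runs, freeing lock-i and lock-a


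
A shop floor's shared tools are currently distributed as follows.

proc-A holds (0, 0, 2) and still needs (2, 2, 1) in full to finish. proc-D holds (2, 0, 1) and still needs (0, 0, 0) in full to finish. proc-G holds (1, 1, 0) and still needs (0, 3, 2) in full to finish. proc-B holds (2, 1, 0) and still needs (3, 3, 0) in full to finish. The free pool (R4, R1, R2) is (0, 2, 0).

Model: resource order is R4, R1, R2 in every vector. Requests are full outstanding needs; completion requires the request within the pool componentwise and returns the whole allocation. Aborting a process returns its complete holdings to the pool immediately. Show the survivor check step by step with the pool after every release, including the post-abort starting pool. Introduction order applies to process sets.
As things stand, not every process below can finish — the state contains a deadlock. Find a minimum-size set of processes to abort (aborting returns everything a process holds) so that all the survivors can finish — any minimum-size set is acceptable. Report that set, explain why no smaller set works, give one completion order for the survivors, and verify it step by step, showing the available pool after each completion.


Minimum abort set: proc-G.
Key observation: proc-B was stuck for good until proc-G gave back (1, 1, 0); in the order shown it finishes at step 3.
No smaller set exists: with zero aborts the deadlock remains.
Survivors finish in the order: proc-D, proc-A, proc-B. Check, step by step (pool after the aborts first):
  pool = (1, 3, 0)
  run proc-D (needs (0, 0, 0), free (1, 3, 0)); after release of (2, 0, 1) the pool is (3, 3, 1)
  run proc-A (needs (2, 2, 1), free (3, 3, 1)); after release of (0, 0, 2) the pool is (3, 3, 3)
  run proc-B (needs (3, 3, 0), free (3, 3, 3)); after release of (2, 1, 0) the pool is (5, 4, 3)


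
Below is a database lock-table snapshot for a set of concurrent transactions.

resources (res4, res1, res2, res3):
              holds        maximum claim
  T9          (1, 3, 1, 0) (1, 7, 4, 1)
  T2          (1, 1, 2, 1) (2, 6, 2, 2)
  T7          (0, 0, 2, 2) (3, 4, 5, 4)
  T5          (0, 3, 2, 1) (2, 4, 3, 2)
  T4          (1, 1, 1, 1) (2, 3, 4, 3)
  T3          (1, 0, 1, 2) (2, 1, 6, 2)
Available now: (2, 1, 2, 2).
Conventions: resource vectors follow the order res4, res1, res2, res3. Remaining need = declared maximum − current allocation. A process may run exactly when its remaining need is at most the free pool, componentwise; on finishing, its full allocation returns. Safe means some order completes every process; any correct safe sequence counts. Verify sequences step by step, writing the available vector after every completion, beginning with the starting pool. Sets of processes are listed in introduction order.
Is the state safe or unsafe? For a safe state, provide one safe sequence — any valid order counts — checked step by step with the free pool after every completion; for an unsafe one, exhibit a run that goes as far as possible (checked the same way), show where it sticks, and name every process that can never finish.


SAFE. One safe sequence: T5, T4, T9, T7, T2, T3.
Key observation: T5 marks the first exact bind of the order: its need (2, 1, 1, 1) fits the free (2, 1, 2, 2) with zero slack on a requested resource.
Check, step by step:
  pool = (2, 1, 2, 2)
  T5: need (2, 1, 1, 1) fits (2, 1, 2, 2); releases (0, 3, 2, 1), pool now (2, 4, 4, 3)
  T4: need (1, 2, 3, 2) fits (2, 4, 4, 3); releases (1, 1, 1, 1), pool now (3, 5, 5, 4)
  T9: need (0, 4, 3, 1) fits (3, 5, 5, 4); releases (1, 3, 1, 0), pool now (4, 8, 6, 4)
  T7: need (3, 4, 3, 2) fits (4, 8, 6, 4); releases (0, 0, 2, 2), pool now (4, 8, 8, 6)
  T2: need (1, 5, 0, 1) fits (4, 8, 8, 6); releases (1, 1, 2, 1), pool now (5, 9, 10, 7)
  T3: need (1, 1, 5, 0) fits (5, 9, 10, 7); releases (1, 0, 1, 2), pool now (6, 9, 11, 9)


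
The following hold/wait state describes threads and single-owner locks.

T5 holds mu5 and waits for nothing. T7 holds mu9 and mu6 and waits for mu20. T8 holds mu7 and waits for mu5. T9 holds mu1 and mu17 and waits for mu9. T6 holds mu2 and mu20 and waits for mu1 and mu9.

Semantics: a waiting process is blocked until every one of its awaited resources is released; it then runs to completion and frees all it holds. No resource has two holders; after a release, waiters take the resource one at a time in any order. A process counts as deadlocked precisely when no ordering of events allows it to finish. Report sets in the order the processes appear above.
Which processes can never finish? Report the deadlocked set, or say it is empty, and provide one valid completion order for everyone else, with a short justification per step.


Deadlocked: T7, T9 and T6.
Key observation: T7 -> T6 -> T7 is a circular wait — nothing in it can go first; T9 is caught in further circular waits.
The rest can finish in the order T5, T8.
Verifying each step:
  T5 waits on nothing -> runs at once and releases mu5
  run T8 (all its waits — mu5 — are resolved); releases mu7


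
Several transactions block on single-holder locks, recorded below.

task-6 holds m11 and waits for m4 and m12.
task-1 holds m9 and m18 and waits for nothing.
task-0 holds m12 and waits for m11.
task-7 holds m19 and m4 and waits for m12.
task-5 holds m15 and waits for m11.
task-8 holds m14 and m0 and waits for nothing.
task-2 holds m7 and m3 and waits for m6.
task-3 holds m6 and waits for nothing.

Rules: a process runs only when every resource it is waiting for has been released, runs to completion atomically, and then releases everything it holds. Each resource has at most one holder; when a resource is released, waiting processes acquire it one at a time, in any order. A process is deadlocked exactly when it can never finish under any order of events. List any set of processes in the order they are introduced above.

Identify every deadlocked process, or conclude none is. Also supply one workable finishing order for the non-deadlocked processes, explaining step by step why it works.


The deadlocked set is task-6, task-0, task-7 and task-5.
Key observation: along task-6 -> task-0 -> task-6, each member waits on what the next one holds — a deadlock; task-7 is caught in further circular waits and task-5 waits into the deadlock from upstream.
The rest can finish in the order task-8, task-3, task-2, task-1.
Verifying each step:
  task-8: no waits; runs immediately, freeing m14 and m0
  task-3: no waits; runs immediately, freeing m6
  task-2 waits on m6 — all released -> runs and releases m7 and m3
  task-1: no waits; runs immediately, freeing m9 and m18


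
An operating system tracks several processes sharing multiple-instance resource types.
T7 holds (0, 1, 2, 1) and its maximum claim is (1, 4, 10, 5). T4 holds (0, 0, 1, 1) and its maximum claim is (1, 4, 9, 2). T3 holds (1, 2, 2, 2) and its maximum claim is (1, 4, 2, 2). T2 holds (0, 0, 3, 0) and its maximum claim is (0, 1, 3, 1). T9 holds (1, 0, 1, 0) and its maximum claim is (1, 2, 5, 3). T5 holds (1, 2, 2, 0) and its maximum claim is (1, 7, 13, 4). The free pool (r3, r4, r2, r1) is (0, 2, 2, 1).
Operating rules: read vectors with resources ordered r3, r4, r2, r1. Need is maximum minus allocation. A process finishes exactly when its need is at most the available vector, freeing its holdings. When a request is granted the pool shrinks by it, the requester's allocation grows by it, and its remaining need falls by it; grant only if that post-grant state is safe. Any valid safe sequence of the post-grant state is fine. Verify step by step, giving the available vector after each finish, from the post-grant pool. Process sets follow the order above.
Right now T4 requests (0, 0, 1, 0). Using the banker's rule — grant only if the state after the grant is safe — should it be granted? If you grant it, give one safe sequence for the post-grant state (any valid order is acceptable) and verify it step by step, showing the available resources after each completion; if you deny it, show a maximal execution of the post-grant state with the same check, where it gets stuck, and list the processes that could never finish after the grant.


GRANT — the state after the grant stays safe, e.g. via T3, T2, T9, T4, T7, T5.
Key observation: even at the reduced pool (0, 2, 1, 1), T3 fits immediately, so safety survives the grant.
Verifying the post-grant state step by step:
  pool = (0, 2, 1, 1)
  T3 needs (0, 2, 0, 0) <= (0, 2, 1, 1) -> finishes; pool += (1, 2, 2, 2) = (1, 4, 3, 3)
  T2 needs (0, 1, 0, 1) <= (1, 4, 3, 3) -> finishes; pool += (0, 0, 3, 0) = (1, 4, 6, 3)
  T9 needs (0, 2, 4, 3) <= (1, 4, 6, 3) -> finishes; pool += (1, 0, 1, 0) = (2, 4, 7, 3)
  T4 needs (1, 4, 7, 1) <= (2, 4, 7, 3) -> finishes; pool += (0, 0, 2, 1) = (2, 4, 9, 4)
  T7 needs (1, 3, 8, 4) <= (2, 4, 9, 4) -> finishes; pool += (0, 1, 2, 1) = (2, 5, 11, 5)
  T5 needs (0, 5, 11, 4) <= (2, 5, 11, 5) -> finishes; pool += (1, 2, 2, 0) = (3, 7, 13, 5)


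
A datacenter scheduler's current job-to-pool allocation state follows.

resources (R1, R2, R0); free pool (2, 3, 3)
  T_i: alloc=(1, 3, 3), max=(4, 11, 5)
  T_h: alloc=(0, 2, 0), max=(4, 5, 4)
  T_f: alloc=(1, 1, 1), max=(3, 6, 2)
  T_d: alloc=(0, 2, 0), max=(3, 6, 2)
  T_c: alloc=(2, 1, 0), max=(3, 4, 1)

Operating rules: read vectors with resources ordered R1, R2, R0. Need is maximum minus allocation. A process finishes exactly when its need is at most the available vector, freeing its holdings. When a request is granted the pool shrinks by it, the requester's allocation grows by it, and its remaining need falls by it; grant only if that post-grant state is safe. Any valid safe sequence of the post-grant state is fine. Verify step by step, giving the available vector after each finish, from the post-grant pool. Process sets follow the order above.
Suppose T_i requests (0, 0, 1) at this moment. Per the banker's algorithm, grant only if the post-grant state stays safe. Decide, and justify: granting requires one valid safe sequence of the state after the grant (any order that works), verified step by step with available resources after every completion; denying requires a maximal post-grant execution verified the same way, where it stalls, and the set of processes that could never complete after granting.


DENY. Granting would leave the state unsafe.
Key observation: after T_c, T_d, T_f the pool peaks at (5, 7, 3), and each blocked process is short somewhere: T_i on R2; T_h on R0.
After a pretend grant, a maximal execution: T_c, T_d, T_f — then nothing else fits. Walking it through:
  pool = (2, 3, 2)
  T_c needs (1, 3, 1) <= (2, 3, 2) -> finishes; pool += (2, 1, 0) = (4, 4, 2)
  T_d needs (3, 4, 2) <= (4, 4, 2) -> finishes; pool += (0, 2, 0) = (4, 6, 2)
  T_f needs (2, 5, 1) <= (4, 6, 2) -> finishes; pool += (1, 1, 1) = (5, 7, 3)
  blocked: T_i wants (3, 8, 1), pool (5, 7, 3) — not enough R2
  blocked: T_h wants (4, 3, 4), pool (5, 7, 3) — not enough R0
Post-grant, the permanently blocked set is T_i and T_h.


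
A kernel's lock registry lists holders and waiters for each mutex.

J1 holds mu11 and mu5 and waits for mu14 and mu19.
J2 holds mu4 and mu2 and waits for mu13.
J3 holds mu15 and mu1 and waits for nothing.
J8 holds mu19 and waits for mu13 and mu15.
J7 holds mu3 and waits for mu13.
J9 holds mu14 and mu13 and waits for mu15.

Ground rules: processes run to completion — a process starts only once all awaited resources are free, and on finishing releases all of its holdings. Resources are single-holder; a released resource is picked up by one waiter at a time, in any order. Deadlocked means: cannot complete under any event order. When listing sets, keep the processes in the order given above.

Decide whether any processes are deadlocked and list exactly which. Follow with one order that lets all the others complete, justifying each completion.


No process is deadlocked.
Key observation: all waits point, directly or indirectly, at processes that can finish, so nothing is permanently blocked.
A valid finishing order for the others: J3, J9, J8, J2, J7, J1.
Verifying each step:
  run J3 (it waits on nothing); releases mu15 and mu1
  J9 waits on mu15 — all released -> runs and releases mu14 and mu13
  J8 waits on mu13 and mu15 — all released -> runs and releases mu19
  J2 waits on mu13 — all released -> runs and releases mu4 and mu2
  J7 waits on mu13 — all released -> runs and releases mu3
  J1 waits on mu14 and mu19 — all released -> runs and releases mu11 and mu5


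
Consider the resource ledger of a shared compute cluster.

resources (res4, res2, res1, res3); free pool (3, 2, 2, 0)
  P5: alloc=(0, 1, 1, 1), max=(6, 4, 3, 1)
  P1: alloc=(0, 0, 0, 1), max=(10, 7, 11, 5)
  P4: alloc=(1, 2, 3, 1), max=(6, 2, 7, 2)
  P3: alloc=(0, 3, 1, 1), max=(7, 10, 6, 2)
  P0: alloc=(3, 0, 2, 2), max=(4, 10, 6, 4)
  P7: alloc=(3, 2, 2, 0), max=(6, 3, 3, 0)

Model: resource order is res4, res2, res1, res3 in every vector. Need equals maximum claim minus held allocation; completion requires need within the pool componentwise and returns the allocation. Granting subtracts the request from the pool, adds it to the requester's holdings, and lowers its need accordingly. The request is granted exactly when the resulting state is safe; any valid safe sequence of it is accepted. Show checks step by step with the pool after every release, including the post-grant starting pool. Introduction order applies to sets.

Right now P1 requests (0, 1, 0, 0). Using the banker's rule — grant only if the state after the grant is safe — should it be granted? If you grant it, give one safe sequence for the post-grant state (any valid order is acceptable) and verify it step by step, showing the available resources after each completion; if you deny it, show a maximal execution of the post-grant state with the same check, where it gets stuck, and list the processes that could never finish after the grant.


DENY. Granting would leave the state unsafe.
Key observation: after P7, P5, P4 the pool peaks at (7, 6, 8, 2), and each blocked process is short somewhere: P1 on res4, res1, res3; P3 on res2; P0 on res2.
After a pretend grant, a maximal execution: P7, P5, P4 — then nothing else fits. Check, step by step:
  pool = (3, 1, 2, 0)
  P7 needs (3, 1, 1, 0) <= (3, 1, 2, 0) -> finishes; pool += (3, 2, 2, 0) = (6, 3, 4, 0)
  P5 needs (6, 3, 2, 0) <= (6, 3, 4, 0) -> finishes; pool += (0, 1, 1, 1) = (6, 4, 5, 1)
  P4 needs (5, 0, 4, 1) <= (6, 4, 5, 1) -> finishes; pool += (1, 2, 3, 1) = (7, 6, 8, 2)
  blocked: P1 wants (10, 6, 11, 4), pool (7, 6, 8, 2) — not enough res4, res1 and res3
  blocked: P3 wants (7, 7, 5, 1), pool (7, 6, 8, 2) — not enough res2
  blocked: P0 wants (1, 10, 4, 2), pool (7, 6, 8, 2) — not enough res2
Post-grant, the permanently blocked set is P1, P3 and P0.


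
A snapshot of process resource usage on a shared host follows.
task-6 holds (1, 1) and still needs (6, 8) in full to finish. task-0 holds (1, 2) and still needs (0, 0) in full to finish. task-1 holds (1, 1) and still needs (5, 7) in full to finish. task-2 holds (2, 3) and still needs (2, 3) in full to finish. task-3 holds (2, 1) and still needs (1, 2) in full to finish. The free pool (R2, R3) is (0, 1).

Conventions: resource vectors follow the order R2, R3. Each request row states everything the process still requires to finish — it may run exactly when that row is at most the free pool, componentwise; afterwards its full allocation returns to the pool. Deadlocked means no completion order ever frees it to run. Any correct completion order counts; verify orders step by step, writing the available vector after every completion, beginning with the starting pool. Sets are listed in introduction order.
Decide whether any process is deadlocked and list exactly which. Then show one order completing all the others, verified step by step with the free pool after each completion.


No process is deadlocked.
Key observation: beginning at task-0, releases accumulate fast enough that every process eventually fits.
One completion order for the rest: task-0, task-3, task-2, task-1, task-6. Check, step by step:
  pool = (0, 1)
  run task-0 (needs (0, 0), free (0, 1)); after release of (1, 2) the pool is (1, 3)
  run task-3 (needs (1, 2), free (1, 3)); after release of (2, 1) the pool is (3, 4)
  run task-2 (needs (2, 3), free (3, 4)); after release of (2, 3) the pool is (5, 7)
  run task-1 (needs (5, 7), free (5, 7)); after release of (1, 1) the pool is (6, 8)
  run task-6 (needs (6, 8), free (6, 8)); after release of (1, 1) the pool is (7, 9)


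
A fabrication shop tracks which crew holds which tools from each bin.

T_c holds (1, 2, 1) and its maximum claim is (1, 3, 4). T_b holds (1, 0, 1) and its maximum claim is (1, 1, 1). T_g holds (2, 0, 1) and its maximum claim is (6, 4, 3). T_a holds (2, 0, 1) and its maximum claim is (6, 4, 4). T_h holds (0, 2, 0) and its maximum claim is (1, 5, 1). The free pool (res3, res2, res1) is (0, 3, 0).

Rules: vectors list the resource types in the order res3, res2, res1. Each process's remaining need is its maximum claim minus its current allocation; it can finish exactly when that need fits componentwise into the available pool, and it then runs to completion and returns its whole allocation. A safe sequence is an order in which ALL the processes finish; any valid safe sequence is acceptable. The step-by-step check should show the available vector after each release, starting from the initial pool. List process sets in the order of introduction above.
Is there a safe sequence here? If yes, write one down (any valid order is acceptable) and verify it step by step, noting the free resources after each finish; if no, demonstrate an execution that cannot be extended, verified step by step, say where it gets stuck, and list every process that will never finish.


The state is UNSAFE.
Key observation: even finishing T_b, T_h leaves just (1, 5, 1) free — too little res1 for any of the remaining processes.
A maximal execution: T_b, T_h — then nothing else fits. Check, step by step:
  pool = (0, 3, 0)
  T_b needs (0, 1, 0) <= (0, 3, 0) -> finishes; pool += (1, 0, 1) = (1, 3, 1)
  T_h needs (1, 3, 1) <= (1, 3, 1) -> finishes; pool += (0, 2, 0) = (1, 5, 1)
  blocked: T_c wants (0, 1, 3), pool (1, 5, 1) — not enough res1
  blocked: T_g wants (4, 4, 2), pool (1, 5, 1) — not enough res3 and res1
  blocked: T_a wants (4, 4, 3), pool (1, 5, 1) — not enough res3 and res1
Never able to finish: T_c, T_g and T_a.


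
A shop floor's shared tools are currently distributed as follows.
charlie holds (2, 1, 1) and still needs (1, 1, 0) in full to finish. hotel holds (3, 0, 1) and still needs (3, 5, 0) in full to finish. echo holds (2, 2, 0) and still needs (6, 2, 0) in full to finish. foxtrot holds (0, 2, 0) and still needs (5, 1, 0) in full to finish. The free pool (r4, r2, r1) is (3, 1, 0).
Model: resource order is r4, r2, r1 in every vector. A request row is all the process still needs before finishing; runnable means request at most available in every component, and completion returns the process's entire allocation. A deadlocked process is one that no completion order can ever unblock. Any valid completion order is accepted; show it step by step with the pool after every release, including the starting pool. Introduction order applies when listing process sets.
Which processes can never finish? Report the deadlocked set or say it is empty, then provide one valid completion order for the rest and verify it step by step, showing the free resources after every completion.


Deadlocked set: hotel and echo.
Key observation: after charlie, foxtrot the pool peaks at (5, 4, 1), and each blocked process is short somewhere: hotel on r2; echo on r4.
A valid finishing order for the others: charlie, foxtrot. Walking it through:
  pool = (3, 1, 0)
  charlie: need (1, 1, 0) fits (3, 1, 0); releases (2, 1, 1), pool now (5, 2, 1)
  foxtrot: need (5, 1, 0) fits (5, 2, 1); releases (0, 2, 0), pool now (5, 4, 1)
None of the blocked processes ever fits:
  blocked: hotel wants (3, 5, 0), pool (5, 4, 1) — not enough r2
  blocked: echo wants (6, 2, 0), pool (5, 4, 1) — not enough r4


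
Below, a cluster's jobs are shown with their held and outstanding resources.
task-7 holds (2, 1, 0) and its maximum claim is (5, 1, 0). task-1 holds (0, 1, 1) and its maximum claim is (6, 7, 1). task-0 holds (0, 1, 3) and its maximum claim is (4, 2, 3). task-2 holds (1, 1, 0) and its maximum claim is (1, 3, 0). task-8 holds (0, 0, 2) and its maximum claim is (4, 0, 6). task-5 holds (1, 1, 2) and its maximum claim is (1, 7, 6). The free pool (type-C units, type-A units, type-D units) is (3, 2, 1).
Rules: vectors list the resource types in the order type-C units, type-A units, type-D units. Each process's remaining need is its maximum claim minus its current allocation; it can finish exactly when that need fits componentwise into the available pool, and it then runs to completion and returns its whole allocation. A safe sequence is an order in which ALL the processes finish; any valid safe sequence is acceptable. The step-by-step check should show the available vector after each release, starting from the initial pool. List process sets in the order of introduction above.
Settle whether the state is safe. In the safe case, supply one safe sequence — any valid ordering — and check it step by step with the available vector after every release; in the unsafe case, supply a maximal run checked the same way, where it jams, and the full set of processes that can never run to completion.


UNSAFE — no complete ordering exists.
Key observation: the wall is type-A units: completing task-7, task-2, task-0, task-8 brings the pool only to (6, 5, 6), and all the rest need more.
A maximal execution: task-7, task-2, task-0, task-8 — then nothing else fits. Walking it through:
  pool = (3, 2, 1)
  task-7 needs (3, 0, 0) <= (3, 2, 1) -> finishes; pool += (2, 1, 0) = (5, 3, 1)
  task-2 needs (0, 2, 0) <= (5, 3, 1) -> finishes; pool += (1, 1, 0) = (6, 4, 1)
  task-0 needs (4, 1, 0) <= (6, 4, 1) -> finishes; pool += (0, 1, 3) = (6, 5, 4)
  task-8 needs (4, 0, 4) <= (6, 5, 4) -> finishes; pool += (0, 0, 2) = (6, 5, 6)
  blocked: task-1 wants (6, 6, 0), pool (6, 5, 6) — not enough type-A units
  blocked: task-5 wants (0, 6, 4), pool (6, 5, 6) — not enough type-A units
Permanently blocked: task-1 and task-5.
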